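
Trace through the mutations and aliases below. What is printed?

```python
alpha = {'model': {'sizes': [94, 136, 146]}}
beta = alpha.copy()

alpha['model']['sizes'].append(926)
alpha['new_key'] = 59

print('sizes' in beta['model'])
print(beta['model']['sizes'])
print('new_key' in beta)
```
True
[94, 136, 146, 926]
False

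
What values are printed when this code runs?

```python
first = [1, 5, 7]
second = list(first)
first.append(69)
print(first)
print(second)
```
[1, 5, 7, 69]
[1, 5, 7]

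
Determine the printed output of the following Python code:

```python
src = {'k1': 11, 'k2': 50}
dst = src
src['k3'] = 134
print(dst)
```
{'k1': 11, 'k2': 50, 'k3': 134}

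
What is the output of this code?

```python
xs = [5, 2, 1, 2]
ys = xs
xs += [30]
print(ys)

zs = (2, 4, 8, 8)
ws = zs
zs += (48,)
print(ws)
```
[5, 2, 1, 2, 30]
(2, 4, 8, 8)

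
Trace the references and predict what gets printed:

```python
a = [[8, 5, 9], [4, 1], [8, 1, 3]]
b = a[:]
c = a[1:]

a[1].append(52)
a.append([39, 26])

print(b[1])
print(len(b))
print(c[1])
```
[4, 1, 52]
3
[8, 1, 3]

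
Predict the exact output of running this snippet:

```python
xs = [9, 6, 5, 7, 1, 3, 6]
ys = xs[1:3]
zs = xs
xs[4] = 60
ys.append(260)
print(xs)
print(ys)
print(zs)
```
[9, 6, 5, 7, 60, 3, 6]
[6, 5, 260]
[9, 6, 5, 7, 60, 3, 6]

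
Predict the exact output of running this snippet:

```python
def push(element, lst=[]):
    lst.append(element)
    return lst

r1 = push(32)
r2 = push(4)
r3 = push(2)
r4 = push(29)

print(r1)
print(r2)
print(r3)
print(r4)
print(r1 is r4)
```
[32, 4, 2, 29]
[32, 4, 2, 29]
[32, 4, 2, 29]
[32, 4, 2, 29]
True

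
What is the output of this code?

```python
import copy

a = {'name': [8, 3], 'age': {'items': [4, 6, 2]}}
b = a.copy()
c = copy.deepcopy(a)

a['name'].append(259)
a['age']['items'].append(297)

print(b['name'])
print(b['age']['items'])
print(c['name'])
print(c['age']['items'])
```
[8, 3, 259]
[4, 6, 2, 297]
[8, 3]
[4, 6, 2]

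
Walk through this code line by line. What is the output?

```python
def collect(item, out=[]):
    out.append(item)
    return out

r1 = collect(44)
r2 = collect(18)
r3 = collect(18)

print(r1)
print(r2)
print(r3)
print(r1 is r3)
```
[44, 18, 18]
[44, 18, 18]
[44, 18, 18]
True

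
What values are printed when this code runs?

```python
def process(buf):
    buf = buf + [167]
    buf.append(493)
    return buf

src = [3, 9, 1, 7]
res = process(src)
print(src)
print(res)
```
[3, 9, 1, 7]
[3, 9, 1, 7, 167, 493]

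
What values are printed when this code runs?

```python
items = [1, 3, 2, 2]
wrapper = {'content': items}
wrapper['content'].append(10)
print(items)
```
[1, 3, 2, 2, 10]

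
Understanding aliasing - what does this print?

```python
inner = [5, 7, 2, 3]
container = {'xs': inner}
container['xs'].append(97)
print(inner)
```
[5, 7, 2, 3, 97]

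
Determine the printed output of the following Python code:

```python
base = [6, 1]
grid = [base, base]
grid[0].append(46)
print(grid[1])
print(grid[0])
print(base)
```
[6, 1, 46]
[6, 1, 46]
[6, 1, 46]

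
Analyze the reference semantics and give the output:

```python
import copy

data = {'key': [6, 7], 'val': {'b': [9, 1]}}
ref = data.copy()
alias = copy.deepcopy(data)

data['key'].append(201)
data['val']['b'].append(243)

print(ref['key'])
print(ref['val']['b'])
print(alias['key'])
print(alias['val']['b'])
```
[6, 7, 201]
[9, 1, 243]
[6, 7]
[9, 1]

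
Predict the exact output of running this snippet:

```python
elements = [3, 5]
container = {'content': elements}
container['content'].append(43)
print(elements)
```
[3, 5, 43]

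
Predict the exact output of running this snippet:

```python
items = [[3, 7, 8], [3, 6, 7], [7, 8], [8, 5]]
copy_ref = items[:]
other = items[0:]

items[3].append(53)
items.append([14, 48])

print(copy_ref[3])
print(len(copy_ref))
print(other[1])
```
[8, 5, 53]
4
[3, 6, 7]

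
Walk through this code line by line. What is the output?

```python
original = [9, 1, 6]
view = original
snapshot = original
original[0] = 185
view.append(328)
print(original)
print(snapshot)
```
[185, 1, 6, 328]
[185, 1, 6, 328]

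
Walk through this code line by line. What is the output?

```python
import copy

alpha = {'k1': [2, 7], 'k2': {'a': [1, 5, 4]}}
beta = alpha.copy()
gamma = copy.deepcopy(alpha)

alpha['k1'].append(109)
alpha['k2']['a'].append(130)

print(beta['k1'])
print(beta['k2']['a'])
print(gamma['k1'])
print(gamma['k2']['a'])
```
[2, 7, 109]
[1, 5, 4, 130]
[2, 7]
[1, 5, 4]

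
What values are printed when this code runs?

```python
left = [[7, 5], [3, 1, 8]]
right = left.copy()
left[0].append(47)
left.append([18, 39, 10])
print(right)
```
[[7, 5, 47], [3, 1, 8]]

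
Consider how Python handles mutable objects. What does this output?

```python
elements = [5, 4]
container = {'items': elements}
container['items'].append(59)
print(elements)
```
[5, 4, 59]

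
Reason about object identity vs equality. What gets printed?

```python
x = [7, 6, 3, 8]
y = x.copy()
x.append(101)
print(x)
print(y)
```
[7, 6, 3, 8, 101]
[7, 6, 3, 8]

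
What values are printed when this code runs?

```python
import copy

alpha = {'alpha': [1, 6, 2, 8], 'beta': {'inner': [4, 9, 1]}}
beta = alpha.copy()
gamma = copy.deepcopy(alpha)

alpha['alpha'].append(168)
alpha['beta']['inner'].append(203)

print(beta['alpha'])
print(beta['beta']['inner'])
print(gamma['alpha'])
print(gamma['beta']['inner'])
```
[1, 6, 2, 8, 168]
[4, 9, 1, 203]
[1, 6, 2, 8]
[4, 9, 1]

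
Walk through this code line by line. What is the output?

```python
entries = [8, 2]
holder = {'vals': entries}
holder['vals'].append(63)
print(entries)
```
[8, 2, 63]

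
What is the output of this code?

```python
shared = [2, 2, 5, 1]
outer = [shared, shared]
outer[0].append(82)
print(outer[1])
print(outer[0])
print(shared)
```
[2, 2, 5, 1, 82]
[2, 2, 5, 1, 82]
[2, 2, 5, 1, 82]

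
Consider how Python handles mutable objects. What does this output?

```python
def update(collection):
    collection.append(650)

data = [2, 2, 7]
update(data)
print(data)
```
[2, 2, 7, 650]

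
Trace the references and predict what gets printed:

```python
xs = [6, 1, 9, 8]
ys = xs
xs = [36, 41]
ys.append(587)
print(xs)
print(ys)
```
[36, 41]
[6, 1, 9, 8, 587]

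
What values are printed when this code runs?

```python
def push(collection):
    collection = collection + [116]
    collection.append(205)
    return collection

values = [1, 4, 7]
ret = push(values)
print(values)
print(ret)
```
[1, 4, 7]
[1, 4, 7, 116, 205]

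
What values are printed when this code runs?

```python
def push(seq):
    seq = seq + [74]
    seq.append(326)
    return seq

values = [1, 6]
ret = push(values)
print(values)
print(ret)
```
[1, 6]
[1, 6, 74, 326]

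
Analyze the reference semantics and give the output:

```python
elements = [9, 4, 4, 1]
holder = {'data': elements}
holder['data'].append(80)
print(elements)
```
[9, 4, 4, 1, 80]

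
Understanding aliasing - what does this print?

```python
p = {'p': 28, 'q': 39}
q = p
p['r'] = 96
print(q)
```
{'p': 28, 'q': 39, 'r': 96}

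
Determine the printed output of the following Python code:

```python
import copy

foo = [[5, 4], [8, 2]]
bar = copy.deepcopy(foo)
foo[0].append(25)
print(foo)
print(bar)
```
[[5, 4, 25], [8, 2]]
[[5, 4], [8, 2]]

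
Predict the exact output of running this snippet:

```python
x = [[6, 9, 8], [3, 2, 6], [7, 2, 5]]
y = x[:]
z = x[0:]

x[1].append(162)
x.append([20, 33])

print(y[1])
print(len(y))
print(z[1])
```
[3, 2, 6, 162]
3
[3, 2, 6, 162]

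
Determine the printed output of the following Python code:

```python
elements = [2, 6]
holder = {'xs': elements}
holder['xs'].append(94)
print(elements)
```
[2, 6, 94]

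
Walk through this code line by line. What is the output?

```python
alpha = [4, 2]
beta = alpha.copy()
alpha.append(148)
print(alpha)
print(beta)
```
[4, 2, 148]
[4, 2]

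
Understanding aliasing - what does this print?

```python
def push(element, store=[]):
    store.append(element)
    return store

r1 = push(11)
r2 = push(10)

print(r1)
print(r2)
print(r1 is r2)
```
[11, 10]
[11, 10]
True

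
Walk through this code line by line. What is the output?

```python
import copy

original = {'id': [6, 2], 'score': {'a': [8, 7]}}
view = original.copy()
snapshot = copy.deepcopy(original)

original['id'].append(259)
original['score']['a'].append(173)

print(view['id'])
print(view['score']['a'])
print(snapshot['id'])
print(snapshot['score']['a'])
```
[6, 2, 259]
[8, 7, 173]
[6, 2]
[8, 7]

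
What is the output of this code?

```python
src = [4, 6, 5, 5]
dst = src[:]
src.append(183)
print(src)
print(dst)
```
[4, 6, 5, 5, 183]
[4, 6, 5, 5]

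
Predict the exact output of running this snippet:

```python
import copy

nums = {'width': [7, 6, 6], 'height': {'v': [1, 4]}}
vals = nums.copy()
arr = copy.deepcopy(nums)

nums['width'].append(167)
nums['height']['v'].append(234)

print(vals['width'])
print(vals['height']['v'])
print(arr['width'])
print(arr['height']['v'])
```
[7, 6, 6, 167]
[1, 4, 234]
[7, 6, 6]
[1, 4]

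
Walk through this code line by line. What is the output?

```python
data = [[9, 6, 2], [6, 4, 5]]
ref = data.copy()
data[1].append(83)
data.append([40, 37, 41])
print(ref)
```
[[9, 6, 2], [6, 4, 5, 83]]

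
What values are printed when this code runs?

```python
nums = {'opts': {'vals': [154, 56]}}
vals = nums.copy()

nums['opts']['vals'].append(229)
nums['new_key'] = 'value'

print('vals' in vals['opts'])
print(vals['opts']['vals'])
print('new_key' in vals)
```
True
[154, 56, 229]
False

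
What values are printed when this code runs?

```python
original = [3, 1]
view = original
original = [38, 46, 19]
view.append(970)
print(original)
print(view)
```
[38, 46, 19]
[3, 1, 970]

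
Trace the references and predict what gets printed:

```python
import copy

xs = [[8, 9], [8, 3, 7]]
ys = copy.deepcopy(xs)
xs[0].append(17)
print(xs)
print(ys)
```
[[8, 9, 17], [8, 3, 7]]
[[8, 9], [8, 3, 7]]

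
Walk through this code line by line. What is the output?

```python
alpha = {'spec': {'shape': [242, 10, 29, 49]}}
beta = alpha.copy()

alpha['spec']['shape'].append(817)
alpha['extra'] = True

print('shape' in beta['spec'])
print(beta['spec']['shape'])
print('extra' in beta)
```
True
[242, 10, 29, 49, 817]
False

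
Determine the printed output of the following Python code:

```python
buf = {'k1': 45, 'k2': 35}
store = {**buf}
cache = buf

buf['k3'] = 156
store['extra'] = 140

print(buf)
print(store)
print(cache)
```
{'k1': 45, 'k2': 35, 'k3': 156}
{'k1': 45, 'k2': 35, 'extra': 140}
{'k1': 45, 'k2': 35, 'k3': 156}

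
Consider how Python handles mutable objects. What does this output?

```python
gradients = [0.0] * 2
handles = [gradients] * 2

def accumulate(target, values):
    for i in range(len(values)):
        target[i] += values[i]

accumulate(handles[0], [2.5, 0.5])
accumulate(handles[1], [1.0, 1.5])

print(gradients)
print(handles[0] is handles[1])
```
[3.5, 2.0]
True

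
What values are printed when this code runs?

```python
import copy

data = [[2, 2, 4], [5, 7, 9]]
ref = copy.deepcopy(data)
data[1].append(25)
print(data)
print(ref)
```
[[2, 2, 4], [5, 7, 9, 25]]
[[2, 2, 4], [5, 7, 9]]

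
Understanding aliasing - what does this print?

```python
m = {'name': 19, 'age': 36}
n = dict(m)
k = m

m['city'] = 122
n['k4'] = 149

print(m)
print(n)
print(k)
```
{'name': 19, 'age': 36, 'city': 122}
{'name': 19, 'age': 36, 'k4': 149}
{'name': 19, 'age': 36, 'city': 122}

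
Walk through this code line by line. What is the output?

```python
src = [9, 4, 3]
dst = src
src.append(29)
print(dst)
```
[9, 4, 3, 29]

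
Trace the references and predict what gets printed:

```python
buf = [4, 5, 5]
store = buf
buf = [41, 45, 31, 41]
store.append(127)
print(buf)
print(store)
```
[41, 45, 31, 41]
[4, 5, 5, 127]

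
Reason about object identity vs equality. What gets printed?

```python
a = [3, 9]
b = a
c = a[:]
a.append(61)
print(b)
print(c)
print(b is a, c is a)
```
[3, 9, 61]
[3, 9]
True False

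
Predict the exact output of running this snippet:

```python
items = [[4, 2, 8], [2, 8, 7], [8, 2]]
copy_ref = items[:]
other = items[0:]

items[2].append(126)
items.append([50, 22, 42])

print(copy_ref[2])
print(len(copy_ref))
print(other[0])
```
[8, 2, 126]
3
[4, 2, 8]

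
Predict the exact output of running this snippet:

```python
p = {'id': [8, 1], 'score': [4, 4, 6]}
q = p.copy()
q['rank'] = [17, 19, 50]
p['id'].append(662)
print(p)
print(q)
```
{'id': [8, 1, 662], 'score': [4, 4, 6]}
{'id': [8, 1, 662], 'score': [4, 4, 6], 'rank': [17, 19, 50]}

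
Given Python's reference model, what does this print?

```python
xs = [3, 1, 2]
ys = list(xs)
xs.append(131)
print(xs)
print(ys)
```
[3, 1, 2, 131]
[3, 1, 2]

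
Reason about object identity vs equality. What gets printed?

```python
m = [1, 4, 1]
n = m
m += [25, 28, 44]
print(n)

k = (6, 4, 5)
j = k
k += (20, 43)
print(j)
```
[1, 4, 1, 25, 28, 44]
(6, 4, 5)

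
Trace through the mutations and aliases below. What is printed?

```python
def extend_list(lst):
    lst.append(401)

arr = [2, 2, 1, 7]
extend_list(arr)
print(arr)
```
[2, 2, 1, 7, 401]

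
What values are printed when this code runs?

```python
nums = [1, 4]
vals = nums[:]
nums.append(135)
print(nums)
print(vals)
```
[1, 4, 135]
[1, 4]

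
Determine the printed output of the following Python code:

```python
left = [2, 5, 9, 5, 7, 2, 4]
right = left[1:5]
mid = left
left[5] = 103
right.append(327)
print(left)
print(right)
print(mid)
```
[2, 5, 9, 5, 7, 103, 4]
[5, 9, 5, 7, 327]
[2, 5, 9, 5, 7, 103, 4]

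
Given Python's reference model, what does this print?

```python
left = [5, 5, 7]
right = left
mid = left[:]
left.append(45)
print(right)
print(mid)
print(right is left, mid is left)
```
[5, 5, 7, 45]
[5, 5, 7]
True False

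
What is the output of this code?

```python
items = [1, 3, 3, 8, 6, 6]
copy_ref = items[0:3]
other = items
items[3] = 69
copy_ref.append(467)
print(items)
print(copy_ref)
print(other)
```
[1, 3, 3, 69, 6, 6]
[1, 3, 3, 467]
[1, 3, 3, 69, 6, 6]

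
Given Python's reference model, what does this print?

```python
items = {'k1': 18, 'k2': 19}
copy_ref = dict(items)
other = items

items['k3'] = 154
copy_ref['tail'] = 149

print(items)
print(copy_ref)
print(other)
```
{'k1': 18, 'k2': 19, 'k3': 154}
{'k1': 18, 'k2': 19, 'tail': 149}
{'k1': 18, 'k2': 19, 'k3': 154}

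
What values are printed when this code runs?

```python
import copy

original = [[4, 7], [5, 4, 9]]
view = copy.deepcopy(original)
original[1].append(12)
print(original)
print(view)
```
[[4, 7], [5, 4, 9, 12]]
[[4, 7], [5, 4, 9]]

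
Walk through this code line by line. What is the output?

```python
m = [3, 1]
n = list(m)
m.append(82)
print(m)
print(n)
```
[3, 1, 82]
[3, 1]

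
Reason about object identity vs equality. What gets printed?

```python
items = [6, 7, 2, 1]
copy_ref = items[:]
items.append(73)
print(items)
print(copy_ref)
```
[6, 7, 2, 1, 73]
[6, 7, 2, 1]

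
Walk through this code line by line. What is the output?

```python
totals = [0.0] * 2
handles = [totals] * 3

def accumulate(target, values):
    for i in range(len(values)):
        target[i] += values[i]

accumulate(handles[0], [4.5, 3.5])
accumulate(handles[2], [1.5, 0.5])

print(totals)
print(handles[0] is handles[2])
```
[6.0, 4.0]
True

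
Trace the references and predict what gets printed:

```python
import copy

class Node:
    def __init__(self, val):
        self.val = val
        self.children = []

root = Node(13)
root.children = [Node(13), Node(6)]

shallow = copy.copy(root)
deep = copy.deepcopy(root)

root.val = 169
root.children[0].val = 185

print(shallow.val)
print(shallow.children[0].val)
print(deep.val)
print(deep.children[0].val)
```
13
185
13
13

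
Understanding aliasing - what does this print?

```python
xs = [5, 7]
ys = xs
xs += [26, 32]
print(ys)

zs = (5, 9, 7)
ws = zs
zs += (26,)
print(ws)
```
[5, 7, 26, 32]
(5, 9, 7)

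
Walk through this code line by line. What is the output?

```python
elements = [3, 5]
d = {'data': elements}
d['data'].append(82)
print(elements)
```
[3, 5, 82]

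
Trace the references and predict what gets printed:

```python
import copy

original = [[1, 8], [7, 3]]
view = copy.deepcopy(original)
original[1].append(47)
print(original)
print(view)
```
[[1, 8], [7, 3, 47]]
[[1, 8], [7, 3]]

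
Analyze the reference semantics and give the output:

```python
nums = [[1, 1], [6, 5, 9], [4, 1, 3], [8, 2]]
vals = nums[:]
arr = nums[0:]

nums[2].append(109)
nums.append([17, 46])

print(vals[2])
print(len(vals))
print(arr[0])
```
[4, 1, 3, 109]
4
[1, 1]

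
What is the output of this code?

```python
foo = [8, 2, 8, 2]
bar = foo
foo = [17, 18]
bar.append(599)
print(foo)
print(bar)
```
[17, 18]
[8, 2, 8, 2, 599]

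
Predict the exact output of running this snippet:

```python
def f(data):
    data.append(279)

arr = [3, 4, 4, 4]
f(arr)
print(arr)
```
[3, 4, 4, 4, 279]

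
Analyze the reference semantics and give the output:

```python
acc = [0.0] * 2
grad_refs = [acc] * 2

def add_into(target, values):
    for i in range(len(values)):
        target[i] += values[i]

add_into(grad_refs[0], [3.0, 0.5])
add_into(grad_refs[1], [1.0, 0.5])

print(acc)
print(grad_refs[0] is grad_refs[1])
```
[4.0, 1.0]
True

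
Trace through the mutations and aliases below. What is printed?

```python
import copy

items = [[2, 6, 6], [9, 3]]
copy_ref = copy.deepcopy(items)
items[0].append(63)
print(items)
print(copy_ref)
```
[[2, 6, 6, 63], [9, 3]]
[[2, 6, 6], [9, 3]]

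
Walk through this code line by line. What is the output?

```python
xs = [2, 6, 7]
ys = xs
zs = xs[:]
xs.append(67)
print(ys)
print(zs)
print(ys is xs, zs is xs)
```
[2, 6, 7, 67]
[2, 6, 7]
True False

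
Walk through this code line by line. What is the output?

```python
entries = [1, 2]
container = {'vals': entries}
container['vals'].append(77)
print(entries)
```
[1, 2, 77]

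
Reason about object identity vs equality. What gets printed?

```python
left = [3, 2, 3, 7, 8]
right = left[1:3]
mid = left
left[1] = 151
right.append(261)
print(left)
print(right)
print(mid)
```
[3, 151, 3, 7, 8]
[2, 3, 261]
[3, 151, 3, 7, 8]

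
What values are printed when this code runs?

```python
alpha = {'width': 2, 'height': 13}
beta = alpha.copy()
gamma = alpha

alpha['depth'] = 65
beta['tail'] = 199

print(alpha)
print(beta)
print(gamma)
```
{'width': 2, 'height': 13, 'depth': 65}
{'width': 2, 'height': 13, 'tail': 199}
{'width': 2, 'height': 13, 'depth': 65}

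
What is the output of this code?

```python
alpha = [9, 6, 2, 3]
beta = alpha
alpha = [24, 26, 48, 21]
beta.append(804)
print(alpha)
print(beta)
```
[24, 26, 48, 21]
[9, 6, 2, 3, 804]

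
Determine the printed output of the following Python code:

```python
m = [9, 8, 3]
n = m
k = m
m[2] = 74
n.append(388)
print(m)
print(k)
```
[9, 8, 74, 388]
[9, 8, 74, 388]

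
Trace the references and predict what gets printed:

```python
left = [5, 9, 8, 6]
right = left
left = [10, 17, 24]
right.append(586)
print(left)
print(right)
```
[10, 17, 24]
[5, 9, 8, 6, 586]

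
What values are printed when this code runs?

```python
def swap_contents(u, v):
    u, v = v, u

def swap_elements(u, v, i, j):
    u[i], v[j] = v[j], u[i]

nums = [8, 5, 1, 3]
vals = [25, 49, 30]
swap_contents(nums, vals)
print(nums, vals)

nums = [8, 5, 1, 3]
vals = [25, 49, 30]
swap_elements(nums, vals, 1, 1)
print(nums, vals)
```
[8, 5, 1, 3] [25, 49, 30]
[8, 49, 1, 3] [25, 5, 30]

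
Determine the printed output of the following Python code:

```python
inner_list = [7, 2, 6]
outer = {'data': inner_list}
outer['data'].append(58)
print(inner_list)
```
[7, 2, 6, 58]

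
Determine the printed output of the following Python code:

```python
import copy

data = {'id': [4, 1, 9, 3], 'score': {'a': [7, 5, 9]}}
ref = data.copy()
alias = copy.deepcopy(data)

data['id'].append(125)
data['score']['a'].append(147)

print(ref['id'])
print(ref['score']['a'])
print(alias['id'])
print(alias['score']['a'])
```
[4, 1, 9, 3, 125]
[7, 5, 9, 147]
[4, 1, 9, 3]
[7, 5, 9]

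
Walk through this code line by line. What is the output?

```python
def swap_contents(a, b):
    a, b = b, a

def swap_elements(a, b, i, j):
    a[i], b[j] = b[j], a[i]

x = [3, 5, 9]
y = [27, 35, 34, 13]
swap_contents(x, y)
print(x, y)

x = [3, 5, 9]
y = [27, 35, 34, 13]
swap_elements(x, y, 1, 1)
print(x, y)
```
[3, 5, 9] [27, 35, 34, 13]
[3, 35, 9] [27, 5, 34, 13]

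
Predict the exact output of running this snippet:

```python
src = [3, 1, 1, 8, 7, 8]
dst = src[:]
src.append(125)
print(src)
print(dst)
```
[3, 1, 1, 8, 7, 8, 125]
[3, 1, 1, 8, 7, 8]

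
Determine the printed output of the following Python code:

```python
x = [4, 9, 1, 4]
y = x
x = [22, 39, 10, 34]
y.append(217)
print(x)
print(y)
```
[22, 39, 10, 34]
[4, 9, 1, 4, 217]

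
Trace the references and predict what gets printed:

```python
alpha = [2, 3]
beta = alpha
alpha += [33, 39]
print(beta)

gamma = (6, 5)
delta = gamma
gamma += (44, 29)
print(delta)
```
[2, 3, 33, 39]
(6, 5)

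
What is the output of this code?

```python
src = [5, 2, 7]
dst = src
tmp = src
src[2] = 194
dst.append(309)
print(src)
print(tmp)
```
[5, 2, 194, 309]
[5, 2, 194, 309]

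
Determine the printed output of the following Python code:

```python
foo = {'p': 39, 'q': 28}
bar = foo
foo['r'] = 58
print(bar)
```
{'p': 39, 'q': 28, 'r': 58}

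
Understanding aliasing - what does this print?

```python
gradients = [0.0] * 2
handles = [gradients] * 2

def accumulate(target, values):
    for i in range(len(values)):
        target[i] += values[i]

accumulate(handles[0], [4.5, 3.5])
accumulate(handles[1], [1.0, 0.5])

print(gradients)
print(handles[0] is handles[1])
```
[5.5, 4.0]
True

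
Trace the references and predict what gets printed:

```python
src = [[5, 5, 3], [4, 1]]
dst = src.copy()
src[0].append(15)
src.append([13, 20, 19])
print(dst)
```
[[5, 5, 3, 15], [4, 1]]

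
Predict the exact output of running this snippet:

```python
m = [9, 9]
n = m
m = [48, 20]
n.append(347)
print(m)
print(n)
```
[48, 20]
[9, 9, 347]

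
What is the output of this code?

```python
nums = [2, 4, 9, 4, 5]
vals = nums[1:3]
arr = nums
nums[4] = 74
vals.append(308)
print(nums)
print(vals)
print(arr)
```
[2, 4, 9, 4, 74]
[4, 9, 308]
[2, 4, 9, 4, 74]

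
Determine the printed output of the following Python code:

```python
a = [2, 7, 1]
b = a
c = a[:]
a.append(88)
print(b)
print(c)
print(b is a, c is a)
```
[2, 7, 1, 88]
[2, 7, 1]
True False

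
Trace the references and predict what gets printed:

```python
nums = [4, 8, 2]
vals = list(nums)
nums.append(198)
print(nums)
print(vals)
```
[4, 8, 2, 198]
[4, 8, 2]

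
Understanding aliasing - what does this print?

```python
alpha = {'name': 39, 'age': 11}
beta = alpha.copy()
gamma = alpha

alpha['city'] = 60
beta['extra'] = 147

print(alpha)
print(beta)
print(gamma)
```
{'name': 39, 'age': 11, 'city': 60}
{'name': 39, 'age': 11, 'extra': 147}
{'name': 39, 'age': 11, 'city': 60}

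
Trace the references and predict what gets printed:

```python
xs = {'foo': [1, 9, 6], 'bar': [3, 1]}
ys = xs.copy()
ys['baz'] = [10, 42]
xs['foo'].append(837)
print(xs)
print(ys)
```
{'foo': [1, 9, 6, 837], 'bar': [3, 1]}
{'foo': [1, 9, 6, 837], 'bar': [3, 1], 'baz': [10, 42]}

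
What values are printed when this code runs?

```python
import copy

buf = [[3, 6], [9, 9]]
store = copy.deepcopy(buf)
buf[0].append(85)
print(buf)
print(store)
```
[[3, 6, 85], [9, 9]]
[[3, 6], [9, 9]]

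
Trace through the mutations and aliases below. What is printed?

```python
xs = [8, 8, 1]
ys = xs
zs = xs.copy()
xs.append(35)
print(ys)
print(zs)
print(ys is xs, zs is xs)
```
[8, 8, 1, 35]
[8, 8, 1]
True False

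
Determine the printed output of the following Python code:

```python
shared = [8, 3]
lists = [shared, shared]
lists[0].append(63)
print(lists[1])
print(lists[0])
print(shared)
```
[8, 3, 63]
[8, 3, 63]
[8, 3, 63]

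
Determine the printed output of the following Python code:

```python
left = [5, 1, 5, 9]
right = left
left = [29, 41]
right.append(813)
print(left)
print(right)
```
[29, 41]
[5, 1, 5, 9, 813]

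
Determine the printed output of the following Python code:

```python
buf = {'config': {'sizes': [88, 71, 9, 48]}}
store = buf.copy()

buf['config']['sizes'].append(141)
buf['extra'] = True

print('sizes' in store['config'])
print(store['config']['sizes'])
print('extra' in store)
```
True
[88, 71, 9, 48, 141]
False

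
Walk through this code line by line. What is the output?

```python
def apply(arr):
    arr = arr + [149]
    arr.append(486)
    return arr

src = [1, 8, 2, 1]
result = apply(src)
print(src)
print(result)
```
[1, 8, 2, 1]
[1, 8, 2, 1, 149, 486]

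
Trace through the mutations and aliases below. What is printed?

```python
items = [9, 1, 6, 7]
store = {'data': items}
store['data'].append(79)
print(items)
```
[9, 1, 6, 7, 79]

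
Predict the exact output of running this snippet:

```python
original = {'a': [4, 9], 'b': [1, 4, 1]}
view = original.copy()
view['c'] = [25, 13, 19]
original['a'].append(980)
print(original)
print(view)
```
{'a': [4, 9, 980], 'b': [1, 4, 1]}
{'a': [4, 9, 980], 'b': [1, 4, 1], 'c': [25, 13, 19]}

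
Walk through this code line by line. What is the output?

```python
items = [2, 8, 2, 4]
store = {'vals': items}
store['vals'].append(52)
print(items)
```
[2, 8, 2, 4, 52]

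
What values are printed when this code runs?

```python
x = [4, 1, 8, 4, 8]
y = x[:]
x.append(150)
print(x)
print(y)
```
[4, 1, 8, 4, 8, 150]
[4, 1, 8, 4, 8]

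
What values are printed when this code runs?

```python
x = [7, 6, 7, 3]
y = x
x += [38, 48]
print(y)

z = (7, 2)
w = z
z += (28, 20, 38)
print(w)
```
[7, 6, 7, 3, 38, 48]
(7, 2)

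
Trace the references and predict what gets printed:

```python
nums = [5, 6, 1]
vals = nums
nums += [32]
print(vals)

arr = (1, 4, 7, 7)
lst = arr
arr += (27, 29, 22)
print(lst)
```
[5, 6, 1, 32]
(1, 4, 7, 7)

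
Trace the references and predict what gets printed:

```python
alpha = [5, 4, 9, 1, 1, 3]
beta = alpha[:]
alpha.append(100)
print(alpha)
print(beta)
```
[5, 4, 9, 1, 1, 3, 100]
[5, 4, 9, 1, 1, 3]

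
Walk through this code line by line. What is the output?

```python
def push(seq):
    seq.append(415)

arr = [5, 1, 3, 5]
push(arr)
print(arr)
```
[5, 1, 3, 5, 415]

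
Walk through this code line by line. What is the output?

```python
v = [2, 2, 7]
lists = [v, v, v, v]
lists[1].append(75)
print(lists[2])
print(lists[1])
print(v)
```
[2, 2, 7, 75]
[2, 2, 7, 75]
[2, 2, 7, 75]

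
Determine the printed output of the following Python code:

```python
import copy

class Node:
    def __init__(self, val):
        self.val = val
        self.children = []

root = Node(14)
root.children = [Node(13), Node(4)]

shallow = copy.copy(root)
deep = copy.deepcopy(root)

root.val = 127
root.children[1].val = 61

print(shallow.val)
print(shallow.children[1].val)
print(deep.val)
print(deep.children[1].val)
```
14
61
14
4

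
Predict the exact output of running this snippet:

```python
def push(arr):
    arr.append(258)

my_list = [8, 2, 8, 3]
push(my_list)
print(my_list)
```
[8, 2, 8, 3, 258]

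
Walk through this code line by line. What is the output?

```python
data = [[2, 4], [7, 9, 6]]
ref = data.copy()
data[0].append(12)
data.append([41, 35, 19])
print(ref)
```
[[2, 4, 12], [7, 9, 6]]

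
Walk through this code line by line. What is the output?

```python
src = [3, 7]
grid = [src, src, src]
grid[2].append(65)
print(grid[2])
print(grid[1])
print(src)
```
[3, 7, 65]
[3, 7, 65]
[3, 7, 65]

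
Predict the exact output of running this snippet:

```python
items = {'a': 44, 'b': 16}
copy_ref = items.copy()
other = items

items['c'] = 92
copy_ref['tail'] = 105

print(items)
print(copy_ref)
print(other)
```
{'a': 44, 'b': 16, 'c': 92}
{'a': 44, 'b': 16, 'tail': 105}
{'a': 44, 'b': 16, 'c': 92}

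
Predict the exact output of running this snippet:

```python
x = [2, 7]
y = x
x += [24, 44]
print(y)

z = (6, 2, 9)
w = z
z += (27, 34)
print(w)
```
[2, 7, 24, 44]
(6, 2, 9)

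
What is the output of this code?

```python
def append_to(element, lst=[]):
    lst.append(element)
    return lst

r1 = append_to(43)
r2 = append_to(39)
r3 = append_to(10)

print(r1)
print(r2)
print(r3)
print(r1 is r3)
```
[43, 39, 10]
[43, 39, 10]
[43, 39, 10]
True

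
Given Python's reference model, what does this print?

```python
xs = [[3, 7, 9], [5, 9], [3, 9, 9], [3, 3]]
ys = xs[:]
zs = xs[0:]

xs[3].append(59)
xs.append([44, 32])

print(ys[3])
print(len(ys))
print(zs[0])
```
[3, 3, 59]
4
[3, 7, 9]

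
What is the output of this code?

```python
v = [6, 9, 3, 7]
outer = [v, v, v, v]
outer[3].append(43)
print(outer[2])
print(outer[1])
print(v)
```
[6, 9, 3, 7, 43]
[6, 9, 3, 7, 43]
[6, 9, 3, 7, 43]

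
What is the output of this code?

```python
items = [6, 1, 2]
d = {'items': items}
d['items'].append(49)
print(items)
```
[6, 1, 2, 49]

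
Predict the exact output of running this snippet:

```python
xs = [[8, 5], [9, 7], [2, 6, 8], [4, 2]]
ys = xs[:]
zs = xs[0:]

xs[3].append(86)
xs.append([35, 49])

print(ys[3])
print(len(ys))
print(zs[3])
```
[4, 2, 86]
4
[4, 2, 86]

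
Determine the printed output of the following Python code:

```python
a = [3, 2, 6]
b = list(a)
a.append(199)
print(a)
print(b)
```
[3, 2, 6, 199]
[3, 2, 6]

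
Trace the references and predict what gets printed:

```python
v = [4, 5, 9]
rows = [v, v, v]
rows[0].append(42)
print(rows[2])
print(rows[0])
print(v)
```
[4, 5, 9, 42]
[4, 5, 9, 42]
[4, 5, 9, 42]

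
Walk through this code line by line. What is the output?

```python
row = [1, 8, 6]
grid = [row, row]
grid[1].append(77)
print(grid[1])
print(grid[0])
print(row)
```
[1, 8, 6, 77]
[1, 8, 6, 77]
[1, 8, 6, 77]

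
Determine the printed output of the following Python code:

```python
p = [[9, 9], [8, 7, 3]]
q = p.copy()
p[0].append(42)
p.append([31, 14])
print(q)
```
[[9, 9, 42], [8, 7, 3]]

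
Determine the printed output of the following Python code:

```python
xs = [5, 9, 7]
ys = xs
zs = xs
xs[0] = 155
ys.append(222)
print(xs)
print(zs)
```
[155, 9, 7, 222]
[155, 9, 7, 222]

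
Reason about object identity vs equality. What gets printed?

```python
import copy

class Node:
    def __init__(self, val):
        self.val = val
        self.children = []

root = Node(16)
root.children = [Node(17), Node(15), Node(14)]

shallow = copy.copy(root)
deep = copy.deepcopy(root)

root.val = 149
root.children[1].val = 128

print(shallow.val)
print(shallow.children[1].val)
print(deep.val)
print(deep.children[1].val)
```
16
128
16
15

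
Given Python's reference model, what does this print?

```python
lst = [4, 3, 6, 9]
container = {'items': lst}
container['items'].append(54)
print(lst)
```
[4, 3, 6, 9, 54]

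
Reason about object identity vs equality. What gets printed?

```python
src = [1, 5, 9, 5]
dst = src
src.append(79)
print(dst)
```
[1, 5, 9, 5, 79]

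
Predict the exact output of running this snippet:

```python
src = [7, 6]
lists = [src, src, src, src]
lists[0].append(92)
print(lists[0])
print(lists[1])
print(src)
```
[7, 6, 92]
[7, 6, 92]
[7, 6, 92]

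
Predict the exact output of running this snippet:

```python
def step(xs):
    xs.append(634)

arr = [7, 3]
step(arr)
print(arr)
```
[7, 3, 634]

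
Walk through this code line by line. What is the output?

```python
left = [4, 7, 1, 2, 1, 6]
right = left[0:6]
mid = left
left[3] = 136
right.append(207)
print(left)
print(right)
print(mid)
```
[4, 7, 1, 136, 1, 6]
[4, 7, 1, 2, 1, 6, 207]
[4, 7, 1, 136, 1, 6]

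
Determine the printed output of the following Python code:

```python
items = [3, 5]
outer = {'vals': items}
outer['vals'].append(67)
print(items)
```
[3, 5, 67]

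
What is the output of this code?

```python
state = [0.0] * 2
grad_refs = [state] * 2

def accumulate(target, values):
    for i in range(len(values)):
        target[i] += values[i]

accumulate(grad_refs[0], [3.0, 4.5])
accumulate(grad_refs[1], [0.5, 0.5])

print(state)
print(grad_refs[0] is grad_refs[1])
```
[3.5, 5.0]
True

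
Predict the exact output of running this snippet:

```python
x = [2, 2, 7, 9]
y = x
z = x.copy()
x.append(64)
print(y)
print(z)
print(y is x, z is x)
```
[2, 2, 7, 9, 64]
[2, 2, 7, 9]
True False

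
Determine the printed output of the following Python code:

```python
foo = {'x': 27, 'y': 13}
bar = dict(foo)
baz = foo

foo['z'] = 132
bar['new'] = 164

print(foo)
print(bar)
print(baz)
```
{'x': 27, 'y': 13, 'z': 132}
{'x': 27, 'y': 13, 'new': 164}
{'x': 27, 'y': 13, 'z': 132}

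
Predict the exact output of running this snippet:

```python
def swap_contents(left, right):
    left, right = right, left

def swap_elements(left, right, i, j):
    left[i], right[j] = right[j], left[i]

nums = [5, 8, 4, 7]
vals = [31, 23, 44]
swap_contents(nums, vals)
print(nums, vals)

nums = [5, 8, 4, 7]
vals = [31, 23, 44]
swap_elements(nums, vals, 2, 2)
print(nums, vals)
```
[5, 8, 4, 7] [31, 23, 44]
[5, 8, 44, 7] [31, 23, 4]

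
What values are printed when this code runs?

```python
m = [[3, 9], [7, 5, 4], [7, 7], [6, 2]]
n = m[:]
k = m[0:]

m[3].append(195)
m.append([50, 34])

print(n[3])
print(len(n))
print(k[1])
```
[6, 2, 195]
4
[7, 5, 4]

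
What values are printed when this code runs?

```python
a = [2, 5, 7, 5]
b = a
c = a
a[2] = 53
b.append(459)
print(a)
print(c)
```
[2, 5, 53, 5, 459]
[2, 5, 53, 5, 459]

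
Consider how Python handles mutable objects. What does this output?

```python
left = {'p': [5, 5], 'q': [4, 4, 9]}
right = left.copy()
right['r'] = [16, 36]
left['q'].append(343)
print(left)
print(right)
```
{'p': [5, 5], 'q': [4, 4, 9, 343]}
{'p': [5, 5], 'q': [4, 4, 9, 343], 'r': [16, 36]}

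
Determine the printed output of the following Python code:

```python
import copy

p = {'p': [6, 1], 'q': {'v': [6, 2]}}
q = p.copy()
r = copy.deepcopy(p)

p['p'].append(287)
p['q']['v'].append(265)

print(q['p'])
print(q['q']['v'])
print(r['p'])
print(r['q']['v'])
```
[6, 1, 287]
[6, 2, 265]
[6, 1]
[6, 2]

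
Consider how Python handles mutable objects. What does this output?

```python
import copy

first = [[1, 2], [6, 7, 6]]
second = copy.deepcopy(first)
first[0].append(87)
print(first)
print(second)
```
[[1, 2, 87], [6, 7, 6]]
[[1, 2], [6, 7, 6]]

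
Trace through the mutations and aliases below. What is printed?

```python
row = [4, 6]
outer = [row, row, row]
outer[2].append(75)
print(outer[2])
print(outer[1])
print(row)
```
[4, 6, 75]
[4, 6, 75]
[4, 6, 75]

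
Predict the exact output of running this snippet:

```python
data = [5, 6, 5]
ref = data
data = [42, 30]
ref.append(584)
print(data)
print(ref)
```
[42, 30]
[5, 6, 5, 584]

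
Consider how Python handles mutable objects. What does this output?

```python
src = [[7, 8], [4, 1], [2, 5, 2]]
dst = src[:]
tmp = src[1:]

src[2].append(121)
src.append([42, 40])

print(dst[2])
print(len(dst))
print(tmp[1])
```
[2, 5, 2, 121]
3
[2, 5, 2, 121]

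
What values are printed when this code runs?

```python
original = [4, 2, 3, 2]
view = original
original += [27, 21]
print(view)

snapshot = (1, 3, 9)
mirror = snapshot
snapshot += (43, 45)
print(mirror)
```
[4, 2, 3, 2, 27, 21]
(1, 3, 9)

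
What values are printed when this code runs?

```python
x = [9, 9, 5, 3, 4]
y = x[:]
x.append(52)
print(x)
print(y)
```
[9, 9, 5, 3, 4, 52]
[9, 9, 5, 3, 4]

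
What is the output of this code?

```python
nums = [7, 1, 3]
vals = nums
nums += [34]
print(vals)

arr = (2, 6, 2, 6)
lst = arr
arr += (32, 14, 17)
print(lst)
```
[7, 1, 3, 34]
(2, 6, 2, 6)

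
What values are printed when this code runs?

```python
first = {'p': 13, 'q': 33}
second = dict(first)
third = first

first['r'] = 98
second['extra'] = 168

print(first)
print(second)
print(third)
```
{'p': 13, 'q': 33, 'r': 98}
{'p': 13, 'q': 33, 'extra': 168}
{'p': 13, 'q': 33, 'r': 98}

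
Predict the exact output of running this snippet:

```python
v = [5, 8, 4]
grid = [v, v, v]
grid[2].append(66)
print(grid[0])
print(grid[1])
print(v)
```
[5, 8, 4, 66]
[5, 8, 4, 66]
[5, 8, 4, 66]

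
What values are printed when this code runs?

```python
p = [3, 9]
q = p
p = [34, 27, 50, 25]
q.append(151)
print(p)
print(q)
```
[34, 27, 50, 25]
[3, 9, 151]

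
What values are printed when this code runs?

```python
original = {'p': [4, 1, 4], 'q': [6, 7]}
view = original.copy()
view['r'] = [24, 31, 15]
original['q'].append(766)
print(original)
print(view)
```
{'p': [4, 1, 4], 'q': [6, 7, 766]}
{'p': [4, 1, 4], 'q': [6, 7, 766], 'r': [24, 31, 15]}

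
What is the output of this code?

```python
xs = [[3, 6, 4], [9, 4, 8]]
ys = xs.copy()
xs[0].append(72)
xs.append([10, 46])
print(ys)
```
[[3, 6, 4, 72], [9, 4, 8]]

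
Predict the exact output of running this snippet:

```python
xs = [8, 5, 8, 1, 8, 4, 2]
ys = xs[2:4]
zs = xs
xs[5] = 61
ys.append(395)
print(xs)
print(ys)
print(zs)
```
[8, 5, 8, 1, 8, 61, 2]
[8, 1, 395]
[8, 5, 8, 1, 8, 61, 2]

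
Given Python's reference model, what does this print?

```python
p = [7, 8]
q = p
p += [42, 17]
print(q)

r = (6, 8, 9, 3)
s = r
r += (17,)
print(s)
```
[7, 8, 42, 17]
(6, 8, 9, 3)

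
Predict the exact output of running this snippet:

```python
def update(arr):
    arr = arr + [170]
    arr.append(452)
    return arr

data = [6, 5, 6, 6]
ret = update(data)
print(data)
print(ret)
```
[6, 5, 6, 6]
[6, 5, 6, 6, 170, 452]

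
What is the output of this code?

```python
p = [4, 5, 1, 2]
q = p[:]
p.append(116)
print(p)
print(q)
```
[4, 5, 1, 2, 116]
[4, 5, 1, 2]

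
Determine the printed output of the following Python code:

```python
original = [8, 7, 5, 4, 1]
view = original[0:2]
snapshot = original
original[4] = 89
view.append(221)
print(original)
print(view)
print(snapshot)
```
[8, 7, 5, 4, 89]
[8, 7, 221]
[8, 7, 5, 4, 89]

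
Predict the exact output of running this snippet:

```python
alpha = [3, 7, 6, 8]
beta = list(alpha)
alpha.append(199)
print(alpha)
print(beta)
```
[3, 7, 6, 8, 199]
[3, 7, 6, 8]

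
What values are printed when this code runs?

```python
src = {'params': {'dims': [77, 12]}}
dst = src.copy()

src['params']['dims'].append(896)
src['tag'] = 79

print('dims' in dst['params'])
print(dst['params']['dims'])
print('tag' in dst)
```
True
[77, 12, 896]
False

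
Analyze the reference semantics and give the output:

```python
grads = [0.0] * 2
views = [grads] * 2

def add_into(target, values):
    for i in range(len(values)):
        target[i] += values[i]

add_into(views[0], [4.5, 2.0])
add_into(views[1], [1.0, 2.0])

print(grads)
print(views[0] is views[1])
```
[5.5, 4.0]
True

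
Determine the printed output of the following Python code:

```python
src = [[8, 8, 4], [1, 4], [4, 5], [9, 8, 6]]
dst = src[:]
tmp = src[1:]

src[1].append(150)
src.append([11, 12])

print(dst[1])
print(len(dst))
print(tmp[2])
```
[1, 4, 150]
4
[9, 8, 6]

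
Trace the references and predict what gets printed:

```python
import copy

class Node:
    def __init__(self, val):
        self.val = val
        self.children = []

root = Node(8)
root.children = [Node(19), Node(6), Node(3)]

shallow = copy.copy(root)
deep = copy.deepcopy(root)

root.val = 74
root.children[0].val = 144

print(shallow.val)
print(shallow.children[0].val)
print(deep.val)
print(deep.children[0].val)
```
8
144
8
19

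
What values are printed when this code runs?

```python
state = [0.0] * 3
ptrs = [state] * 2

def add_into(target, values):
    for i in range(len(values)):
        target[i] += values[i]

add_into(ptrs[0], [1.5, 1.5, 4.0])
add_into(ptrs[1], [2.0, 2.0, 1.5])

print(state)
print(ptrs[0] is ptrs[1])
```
[3.5, 3.5, 5.5]
True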